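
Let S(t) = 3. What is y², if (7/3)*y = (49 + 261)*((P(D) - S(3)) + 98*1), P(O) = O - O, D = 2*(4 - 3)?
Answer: 7805722500/49 ≈ 1.5930e+8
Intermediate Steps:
D = 2 (D = 2*1 = 2)
P(O) = 0
y = 88350/7 (y = 3*((49 + 261)*((0 - 1*3) + 98*1))/7 = 3*(310*((0 - 3) + 98))/7 = 3*(310*(-3 + 98))/7 = 3*(310*95)/7 = (3/7)*29450 = 88350/7 ≈ 12621.)
y² = (88350/7)² = 7805722500/49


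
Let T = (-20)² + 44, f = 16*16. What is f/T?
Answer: 64/111 ≈ 0.57658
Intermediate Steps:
f = 256
T = 444 (T = 400 + 44 = 444)
f/T = 256/444 = 256*(1/444) = 64/111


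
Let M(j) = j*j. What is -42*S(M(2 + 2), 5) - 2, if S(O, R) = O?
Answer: -674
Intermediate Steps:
M(j) = j**2
-42*S(M(2 + 2), 5) - 2 = -42*(2 + 2)**2 - 2 = -42*4**2 - 2 = -42*16 - 2 = -672 - 2 = -674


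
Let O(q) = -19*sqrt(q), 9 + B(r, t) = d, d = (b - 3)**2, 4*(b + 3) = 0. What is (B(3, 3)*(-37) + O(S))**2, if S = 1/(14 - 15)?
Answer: 997640 + 37962*I ≈ 9.9764e+5 + 37962.0*I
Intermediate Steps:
b = -3 (b = -3 + (1/4)*0 = -3 + 0 = -3)
d = 36 (d = (-3 - 3)**2 = (-6)**2 = 36)
B(r, t) = 27 (B(r, t) = -9 + 36 = 27)
S = -1 (S = 1/(-1) = -1)
(B(3, 3)*(-37) + O(S))**2 = (27*(-37) - 19*I)**2 = (-999 - 19*I)**2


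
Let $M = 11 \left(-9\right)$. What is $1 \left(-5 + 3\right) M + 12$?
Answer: $210$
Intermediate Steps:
$M = -99$
$1 \left(-5 + 3\right) M + 12 = 1 \left(-5 + 3\right) \left(-99\right) + 12 = 1 \left(-2\right) \left(-99\right) + 12 = \left(-2\right) \left(-99\right) + 12 = 198 + 12 = 210$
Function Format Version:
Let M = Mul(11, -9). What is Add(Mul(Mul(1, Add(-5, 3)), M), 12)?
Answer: 210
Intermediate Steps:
M = -99
Add(Mul(Mul(1, Add(-5, 3)), M), 12) = Add(Mul(Mul(1, Add(-5, 3)), -99), 12) = Add(Mul(Mul(1, -2), -99), 12) = Add(Mul(-2, -99), 12) = Add(198, 12) = 210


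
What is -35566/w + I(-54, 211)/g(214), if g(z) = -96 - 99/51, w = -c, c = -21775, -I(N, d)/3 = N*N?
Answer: 70646078/805675 ≈ 87.686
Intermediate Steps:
I(N, d) = -3*N² (I(N, d) = -3*N*N = -3*N²)
w = 21775 (w = -1*(-21775) = 21775)
g(z) = -1665/17 (g(z) = -96 - 99*1/51 = -96 - 33/17 = -1665/17)
-35566/w + I(-54, 211)/g(214) = -35566/21775 + (-3*(-54)²)/(-1665/17) = -35566*1/21775 - 3*2916*(-17/1665) = -35566/21775 - 8748*(-17/1665) = -35566/21775 + 16524/185 = 70646078/805675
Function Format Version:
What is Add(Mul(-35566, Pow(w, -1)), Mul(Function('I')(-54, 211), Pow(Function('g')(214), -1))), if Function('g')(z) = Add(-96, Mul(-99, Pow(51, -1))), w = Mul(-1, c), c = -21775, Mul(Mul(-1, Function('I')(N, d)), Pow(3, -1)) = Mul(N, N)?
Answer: Rational(70646078, 805675) ≈ 87.686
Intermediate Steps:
Function('I')(N, d) = Mul(-3, Pow(N, 2)) (Function('I')(N, d) = Mul(-3, Mul(N, N)) = Mul(-3, Pow(N, 2)))
w = 21775 (w = Mul(-1, -21775) = 21775)
Function('g')(z) = Rational(-1665, 17) (Function('g')(z) = Add(-96, Mul(-99, Rational(1, 51))) = Add(-96, Rational(-33, 17)) = Rational(-1665, 17))
Add(Mul(-35566, Pow(w, -1)), Mul(Function('I')(-54, 211), Pow(Function('g')(214), -1))) = Add(Mul(-35566, Pow(21775, -1)), Mul(Mul(-3, Pow(-54, 2)), Pow(Rational(-1665, 17), -1))) = Add(Mul(-35566, Rational(1, 21775)), Mul(Mul(-3, 2916), Rational(-17, 1665))) = Add(Rational(-35566, 21775), Mul(-8748, Rational(-17, 1665))) = Add(Rational(-35566, 21775), Rational(16524, 185)) = Rational(70646078, 805675)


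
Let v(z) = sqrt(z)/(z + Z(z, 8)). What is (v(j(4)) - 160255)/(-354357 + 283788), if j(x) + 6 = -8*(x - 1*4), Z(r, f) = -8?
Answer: 160255/70569 + I*sqrt(6)/987966 ≈ 2.2709 + 2.4793e-6*I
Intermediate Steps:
j(x) = 26 - 8*x (j(x) = -6 - 8*(x - 1*4) = -6 - 8*(x - 4) = -6 - 8*(-4 + x) = -6 + (32 - 8*x) = 26 - 8*x)
v(z) = sqrt(z)/(-8 + z) (v(z) = sqrt(z)/(z - 8) = sqrt(z)/(-8 + z))
(v(j(4)) - 160255)/(-354357 + 283788) = (sqrt(26 - 8*4)/(-8 + (26 - 8*4)) - 160255)/(-354357 + 283788) = (sqrt(26 - 32)/(-8 + (26 - 32)) - 160255)/(-70569) = (sqrt(-6)/(-8 - 6) - 160255)*(-1/70569) = ((I*sqrt(6))/(-14) - 160255)*(-1/70569) = ((I*sqrt(6))*(-1/14) - 160255)*(-1/70569) = (-I*sqrt(6)/14 - 160255)*(-1/70569) = (-160255 - I*sqrt(6)/14)*(-1/70569) = 160255/70569 + I*sqrt(6)/987966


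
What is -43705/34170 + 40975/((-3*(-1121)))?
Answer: 27847463/2553638 ≈ 10.905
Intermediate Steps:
-43705/34170 + 40975/((-3*(-1121))) = -43705*1/34170 + 40975/3363 = -8741/6834 + 40975*(1/3363) = -8741/6834 + 40975/3363 = 27847463/2553638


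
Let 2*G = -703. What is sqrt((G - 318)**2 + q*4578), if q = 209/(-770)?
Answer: sqrt(44698765)/10 ≈ 668.57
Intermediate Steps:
G = -703/2 (G = (1/2)*(-703) = -703/2 ≈ -351.50)
q = -19/70 (q = 209*(-1/770) = -19/70 ≈ -0.27143)
sqrt((G - 318)**2 + q*4578) = sqrt((-703/2 - 318)**2 - 19/70*4578) = sqrt((-1339/2)**2 - 6213/5) = sqrt(1792921/4 - 6213/5) = sqrt(8939753/20) = sqrt(44698765)/10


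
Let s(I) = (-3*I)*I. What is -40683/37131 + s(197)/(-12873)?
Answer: 422148742/53109707 ≈ 7.9486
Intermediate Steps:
s(I) = -3*I²
-40683/37131 + s(197)/(-12873) = -40683/37131 - 3*197²/(-12873) = -40683*1/37131 - 3*38809*(-1/12873) = -13561/12377 - 116427*(-1/12873) = -13561/12377 + 38809/4291 = 422148742/53109707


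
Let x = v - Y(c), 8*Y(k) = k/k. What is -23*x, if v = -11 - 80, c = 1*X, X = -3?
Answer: 16767/8 ≈ 2095.9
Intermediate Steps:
c = -3 (c = 1*(-3) = -3)
Y(k) = ⅛ (Y(k) = (k/k)/8 = (⅛)*1 = ⅛)
v = -91
x = -729/8 (x = -91 - 1*⅛ = -91 - ⅛ = -729/8 ≈ -91.125)
-23*x = -23*(-729/8) = 16767/8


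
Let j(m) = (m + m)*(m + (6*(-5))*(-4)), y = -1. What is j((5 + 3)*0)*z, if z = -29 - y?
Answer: 0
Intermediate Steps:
z = -28 (z = -29 - 1*(-1) = -29 + 1 = -28)
j(m) = 2*m*(120 + m) (j(m) = (2*m)*(m - 30*(-4)) = (2*m)*(m + 120) = (2*m)*(120 + m) = 2*m*(120 + m))
j((5 + 3)*0)*z = (2*((5 + 3)*0)*(120 + (5 + 3)*0))*(-28) = (2*(8*0)*(120 + 8*0))*(-28) = (2*0*(120 + 0))*(-28) = (2*0*120)*(-28) = 0*(-28) = 0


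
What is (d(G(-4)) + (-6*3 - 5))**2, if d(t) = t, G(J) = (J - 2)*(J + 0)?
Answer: 1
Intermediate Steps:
G(J) = J*(-2 + J) (G(J) = (-2 + J)*J = J*(-2 + J))
(d(G(-4)) + (-6*3 - 5))**2 = (-4*(-2 - 4) + (-6*3 - 5))**2 = (-4*(-6) + (-18 - 5))**2 = (24 - 23)**2 = 1**2 = 1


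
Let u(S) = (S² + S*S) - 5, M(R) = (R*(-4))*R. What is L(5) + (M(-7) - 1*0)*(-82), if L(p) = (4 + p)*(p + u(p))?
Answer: 16522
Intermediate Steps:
M(R) = -4*R² (M(R) = (-4*R)*R = -4*R²)
u(S) = -5 + 2*S² (u(S) = (S² + S²) - 5 = 2*S² - 5 = -5 + 2*S²)
L(p) = (4 + p)*(-5 + p + 2*p²) (L(p) = (4 + p)*(p + (-5 + 2*p²)) = (4 + p)*(-5 + p + 2*p²))
L(5) + (M(-7) - 1*0)*(-82) = (-20 - 1*5 + 2*5³ + 9*5²) + (-4*(-7)² - 1*0)*(-82) = (-20 - 5 + 2*125 + 9*25) + (-4*49 + 0)*(-82) = (-20 - 5 + 250 + 225) + (-196 + 0)*(-82) = 450 - 196*(-82) = 450 + 16072 = 16522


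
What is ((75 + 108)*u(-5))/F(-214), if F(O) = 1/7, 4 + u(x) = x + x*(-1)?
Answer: -5124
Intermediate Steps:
u(x) = -4 (u(x) = -4 + (x + x*(-1)) = -4 + (x - x) = -4 + 0 = -4)
F(O) = ⅐
((75 + 108)*u(-5))/F(-214) = ((75 + 108)*(-4))/(⅐) = (183*(-4))*7 = -732*7 = -5124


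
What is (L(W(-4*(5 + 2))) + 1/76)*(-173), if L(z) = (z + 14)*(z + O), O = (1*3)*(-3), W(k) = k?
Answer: -6810837/76 ≈ -89616.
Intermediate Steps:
O = -9 (O = 3*(-3) = -9)
L(z) = (-9 + z)*(14 + z) (L(z) = (z + 14)*(z - 9) = (14 + z)*(-9 + z) = (-9 + z)*(14 + z))
(L(W(-4*(5 + 2))) + 1/76)*(-173) = ((-126 + (-4*(5 + 2))**2 + 5*(-4*(5 + 2))) + 1/76)*(-173) = ((-126 + (-4*7)**2 + 5*(-4*7)) + 1/76)*(-173) = ((-126 + (-28)**2 + 5*(-28)) + 1/76)*(-173) = ((-126 + 784 - 140) + 1/76)*(-173) = (518 + 1/76)*(-173) = (39369/76)*(-173) = -6810837/76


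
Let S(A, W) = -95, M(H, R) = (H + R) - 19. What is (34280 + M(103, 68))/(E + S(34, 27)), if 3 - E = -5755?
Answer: 34432/5663 ≈ 6.0802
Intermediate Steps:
M(H, R) = -19 + H + R
E = 5758 (E = 3 - 1*(-5755) = 3 + 5755 = 5758)
(34280 + M(103, 68))/(E + S(34, 27)) = (34280 + (-19 + 103 + 68))/(5758 - 95) = (34280 + 152)/5663 = 34432*(1/5663) = 34432/5663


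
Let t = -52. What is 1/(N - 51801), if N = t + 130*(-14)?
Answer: -1/53673 ≈ -1.8631e-5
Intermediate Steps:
N = -1872 (N = -52 + 130*(-14) = -52 - 1820 = -1872)
1/(N - 51801) = 1/(-1872 - 51801) = 1/(-53673) = -1/53673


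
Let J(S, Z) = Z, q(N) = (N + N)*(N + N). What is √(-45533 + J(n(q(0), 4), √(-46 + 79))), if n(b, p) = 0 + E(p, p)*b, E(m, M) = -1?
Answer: √(-45533 + √33) ≈ 213.37*I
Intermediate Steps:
q(N) = 4*N² (q(N) = (2*N)*(2*N) = 4*N²)
n(b, p) = -b (n(b, p) = 0 - b = -b)
√(-45533 + J(n(q(0), 4), √(-46 + 79))) = √(-45533 + √(-46 + 79)) = √(-45533 + √33)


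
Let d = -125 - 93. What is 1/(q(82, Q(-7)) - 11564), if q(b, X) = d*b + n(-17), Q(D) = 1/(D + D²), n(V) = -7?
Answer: -1/29447 ≈ -3.3959e-5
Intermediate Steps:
d = -218
q(b, X) = -7 - 218*b (q(b, X) = -218*b - 7 = -7 - 218*b)
1/(q(82, Q(-7)) - 11564) = 1/((-7 - 218*82) - 11564) = 1/((-7 - 17876) - 11564) = 1/(-17883 - 11564) = 1/(-29447) = -1/29447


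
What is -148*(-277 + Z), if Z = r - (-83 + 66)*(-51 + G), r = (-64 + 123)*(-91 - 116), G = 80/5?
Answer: 1936580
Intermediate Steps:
G = 16 (G = 80*(⅕) = 16)
r = -12213 (r = 59*(-207) = -12213)
Z = -12808 (Z = -12213 - (-83 + 66)*(-51 + 16) = -12213 - (-17)*(-35) = -12213 - 1*595 = -12213 - 595 = -12808)
-148*(-277 + Z) = -148*(-277 - 12808) = -148*(-13085) = 1936580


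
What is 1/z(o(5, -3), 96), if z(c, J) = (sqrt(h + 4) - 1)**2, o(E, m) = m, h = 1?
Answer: (1 - sqrt(5))**(-2) ≈ 0.65451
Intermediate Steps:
z(c, J) = (-1 + sqrt(5))**2 (z(c, J) = (sqrt(1 + 4) - 1)**2 = (sqrt(5) - 1)**2 = (-1 + sqrt(5))**2)
1/z(o(5, -3), 96) = 1/((1 - sqrt(5))**2) = (1 - sqrt(5))**(-2)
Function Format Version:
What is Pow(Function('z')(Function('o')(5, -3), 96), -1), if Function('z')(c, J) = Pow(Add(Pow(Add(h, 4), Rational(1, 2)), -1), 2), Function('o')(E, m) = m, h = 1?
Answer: Pow(Add(1, Mul(-1, Pow(5, Rational(1, 2)))), -2) ≈ 0.65451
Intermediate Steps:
Function('z')(c, J) = Pow(Add(-1, Pow(5, Rational(1, 2))), 2) (Function('z')(c, J) = Pow(Add(Pow(Add(1, 4), Rational(1, 2)), -1), 2) = Pow(Add(Pow(5, Rational(1, 2)), -1), 2) = Pow(Add(-1, Pow(5, Rational(1, 2))), 2))
Pow(Function('z')(Function('o')(5, -3), 96), -1) = Pow(Pow(Add(1, Mul(-1, Pow(5, Rational(1, 2)))), 2), -1) = Pow(Add(1, Mul(-1, Pow(5, Rational(1, 2)))), -2)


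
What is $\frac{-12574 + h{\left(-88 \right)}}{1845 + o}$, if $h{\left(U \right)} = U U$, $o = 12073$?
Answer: $- \frac{2415}{6959} \approx -0.34703$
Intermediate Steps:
$h{\left(U \right)} = U^{2}$
$\frac{-12574 + h{\left(-88 \right)}}{1845 + o} = \frac{-12574 + \left(-88\right)^{2}}{1845 + 12073} = \frac{-12574 + 7744}{13918} = \left(-4830\right) \frac{1}{13918} = - \frac{2415}{6959}$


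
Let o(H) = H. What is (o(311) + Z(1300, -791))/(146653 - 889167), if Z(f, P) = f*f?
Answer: -1690311/742514 ≈ -2.2765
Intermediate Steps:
Z(f, P) = f²
(o(311) + Z(1300, -791))/(146653 - 889167) = (311 + 1300²)/(146653 - 889167) = (311 + 1690000)/(-742514) = 1690311*(-1/742514) = -1690311/742514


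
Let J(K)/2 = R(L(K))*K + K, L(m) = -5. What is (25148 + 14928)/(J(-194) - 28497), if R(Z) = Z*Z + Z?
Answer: -40076/36645 ≈ -1.0936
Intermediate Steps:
R(Z) = Z + Z² (R(Z) = Z² + Z = Z + Z²)
J(K) = 42*K (J(K) = 2*((-5*(1 - 5))*K + K) = 2*((-5*(-4))*K + K) = 2*(20*K + K) = 2*(21*K) = 42*K)
(25148 + 14928)/(J(-194) - 28497) = (25148 + 14928)/(42*(-194) - 28497) = 40076/(-8148 - 28497) = 40076/(-36645) = 40076*(-1/36645) = -40076/36645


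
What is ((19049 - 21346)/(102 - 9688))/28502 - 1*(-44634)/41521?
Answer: 12195004530785/11344374761612 ≈ 1.0750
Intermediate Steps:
((19049 - 21346)/(102 - 9688))/28502 - 1*(-44634)/41521 = -2297/(-9586)*(1/28502) + 44634*(1/41521) = -2297*(-1/9586)*(1/28502) + 44634/41521 = (2297/9586)*(1/28502) + 44634/41521 = 2297/273220172 + 44634/41521 = 12195004530785/11344374761612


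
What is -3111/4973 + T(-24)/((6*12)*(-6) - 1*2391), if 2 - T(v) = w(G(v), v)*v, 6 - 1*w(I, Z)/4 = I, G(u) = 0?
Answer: -11656747/14038779 ≈ -0.83033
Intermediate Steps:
w(I, Z) = 24 - 4*I
T(v) = 2 - 24*v (T(v) = 2 - (24 - 4*0)*v = 2 - (24 + 0)*v = 2 - 24*v)
-3111/4973 + T(-24)/((6*12)*(-6) - 1*2391) = -3111/4973 + (2 - 24*(-24))/((6*12)*(-6) - 1*2391) = -3111*1/4973 + (2 + 576)/(72*(-6) - 2391) = -3111/4973 + 578/(-432 - 2391) = -3111/4973 + 578/(-2823) = -3111/4973 + 578*(-1/2823) = -3111/4973 - 578/2823 = -11656747/14038779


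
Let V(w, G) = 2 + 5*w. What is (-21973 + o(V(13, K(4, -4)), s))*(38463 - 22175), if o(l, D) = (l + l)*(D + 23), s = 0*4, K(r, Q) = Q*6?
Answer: -307696608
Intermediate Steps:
K(r, Q) = 6*Q
s = 0
o(l, D) = 2*l*(23 + D) (o(l, D) = (2*l)*(23 + D) = 2*l*(23 + D))
(-21973 + o(V(13, K(4, -4)), s))*(38463 - 22175) = (-21973 + 2*(2 + 5*13)*(23 + 0))*(38463 - 22175) = (-21973 + 2*(2 + 65)*23)*16288 = (-21973 + 2*67*23)*16288 = (-21973 + 3082)*16288 = -18891*16288 = -307696608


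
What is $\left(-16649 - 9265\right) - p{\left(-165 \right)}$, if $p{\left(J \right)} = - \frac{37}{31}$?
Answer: $- \frac{803297}{31} \approx -25913.0$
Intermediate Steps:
$p{\left(J \right)} = - \frac{37}{31}$ ($p{\left(J \right)} = \left(-37\right) \frac{1}{31} = - \frac{37}{31}$)
$\left(-16649 - 9265\right) - p{\left(-165 \right)} = \left(-16649 - 9265\right) - - \frac{37}{31} = \left(-16649 - 9265\right) + \frac{37}{31} = -25914 + \frac{37}{31} = - \frac{803297}{31}$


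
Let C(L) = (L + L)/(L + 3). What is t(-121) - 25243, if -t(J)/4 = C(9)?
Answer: -25249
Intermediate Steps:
C(L) = 2*L/(3 + L) (C(L) = (2*L)/(3 + L) = 2*L/(3 + L))
t(J) = -6 (t(J) = -8*9/(3 + 9) = -8*9/12 = -4*3/2 = -6)
t(-121) - 25243 = -6 - 25243 = -25249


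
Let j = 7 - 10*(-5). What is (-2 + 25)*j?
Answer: 1311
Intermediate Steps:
j = 57 (j = 7 + 50 = 57)
(-2 + 25)*j = (-2 + 25)*57 = 23*57 = 1311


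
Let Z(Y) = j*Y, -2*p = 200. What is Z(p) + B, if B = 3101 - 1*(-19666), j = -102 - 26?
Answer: 35567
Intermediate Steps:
p = -100 (p = -½*200 = -100)
j = -128
Z(Y) = -128*Y
B = 22767 (B = 3101 + 19666 = 22767)
Z(p) + B = -128*(-100) + 22767 = 12800 + 22767 = 35567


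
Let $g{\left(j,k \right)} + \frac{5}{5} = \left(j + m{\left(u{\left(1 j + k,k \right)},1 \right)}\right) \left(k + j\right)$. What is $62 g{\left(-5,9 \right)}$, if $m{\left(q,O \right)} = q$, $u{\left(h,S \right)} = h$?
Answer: $-310$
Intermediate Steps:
$g{\left(j,k \right)} = -1 + \left(j + k\right) \left(k + 2 j\right)$ ($g{\left(j,k \right)} = -1 + \left(j + \left(1 j + k\right)\right) \left(k + j\right) = -1 + \left(j + \left(j + k\right)\right) \left(j + k\right) = -1 + \left(k + 2 j\right) \left(j + k\right) = -1 + \left(j + k\right) \left(k + 2 j\right)$)
$62 g{\left(-5,9 \right)} = 62 \left(-1 + 9^{2} + 2 \left(-5\right)^{2} + 3 \left(-5\right) 9\right) = 62 \left(-1 + 81 + 2 \cdot 25 - 135\right) = 62 \left(-1 + 81 + 50 - 135\right) = 62 \left(-5\right) = -310$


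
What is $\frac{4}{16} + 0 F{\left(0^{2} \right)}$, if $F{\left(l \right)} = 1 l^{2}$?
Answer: $\frac{1}{4} \approx 0.25$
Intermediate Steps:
$F{\left(l \right)} = l^{2}$
$\frac{4}{16} + 0 F{\left(0^{2} \right)} = \frac{4}{16} + 0 \left(0^{2}\right)^{2} = 4 \cdot \frac{1}{16} + 0 \cdot 0^{2} = \frac{1}{4} + 0 \cdot 0 = \frac{1}{4} + 0 = \frac{1}{4}$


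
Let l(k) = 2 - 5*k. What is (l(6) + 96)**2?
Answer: 4624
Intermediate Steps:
(l(6) + 96)**2 = ((2 - 5*6) + 96)**2 = ((2 - 30) + 96)**2 = (-28 + 96)**2 = 68**2 = 4624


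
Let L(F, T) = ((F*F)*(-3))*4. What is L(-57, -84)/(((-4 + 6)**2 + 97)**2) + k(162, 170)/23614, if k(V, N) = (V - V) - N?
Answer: -461198401/120443207 ≈ -3.8292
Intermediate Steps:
L(F, T) = -12*F**2 (L(F, T) = (F**2*(-3))*4 = -3*F**2*4 = -12*F**2)
k(V, N) = -N (k(V, N) = 0 - N = -N)
L(-57, -84)/(((-4 + 6)**2 + 97)**2) + k(162, 170)/23614 = (-12*(-57)**2)/(((-4 + 6)**2 + 97)**2) - 1*170/23614 = (-12*3249)/((2**2 + 97)**2) - 170*1/23614 = -38988/(4 + 97)**2 - 85/11807 = -38988/(101**2) - 85/11807 = -38988/10201 - 85/11807 = -461198401/120443207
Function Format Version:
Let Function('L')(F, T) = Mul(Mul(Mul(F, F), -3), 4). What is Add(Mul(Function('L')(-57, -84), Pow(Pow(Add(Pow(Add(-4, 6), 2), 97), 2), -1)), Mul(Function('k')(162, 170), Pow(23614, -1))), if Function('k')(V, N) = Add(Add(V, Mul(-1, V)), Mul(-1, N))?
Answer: Rational(-461198401, 120443207) ≈ -3.8292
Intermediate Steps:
Function('L')(F, T) = Mul(-12, Pow(F, 2)) (Function('L')(F, T) = Mul(Mul(Pow(F, 2), -3), 4) = Mul(Mul(-3, Pow(F, 2)), 4) = Mul(-12, Pow(F, 2)))
Function('k')(V, N) = Mul(-1, N) (Function('k')(V, N) = Add(0, Mul(-1, N)) = Mul(-1, N))
Add(Mul(Function('L')(-57, -84), Pow(Pow(Add(Pow(Add(-4, 6), 2), 97), 2), -1)), Mul(Function('k')(162, 170), Pow(23614, -1))) = Add(Mul(Mul(-12, Pow(-57, 2)), Pow(Pow(Add(Pow(Add(-4, 6), 2), 97), 2), -1)), Mul(Mul(-1, 170), Pow(23614, -1))) = Add(Mul(Mul(-12, 3249), Pow(Pow(Add(Pow(2, 2), 97), 2), -1)), Mul(-170, Rational(1, 23614))) = Add(Mul(-38988, Pow(Pow(Add(4, 97), 2), -1)), Rational(-85, 11807)) = Add(Mul(-38988, Pow(Pow(101, 2), -1)), Rational(-85, 11807)) = Add(Mul(-38988, Pow(10201, -1)), Rational(-85, 11807)) = Add(Mul(-38988, Rational(1, 10201)), Rational(-85, 11807)) = Add(Rational(-38988, 10201), Rational(-85, 11807)) = Rational(-461198401, 120443207)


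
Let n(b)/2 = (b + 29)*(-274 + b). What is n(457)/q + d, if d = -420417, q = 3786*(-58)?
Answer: -7693225506/18299 ≈ -4.2042e+5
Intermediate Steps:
q = -219588
n(b) = 2*(-274 + b)*(29 + b) (n(b) = 2*((b + 29)*(-274 + b)) = 2*((29 + b)*(-274 + b)) = 2*((-274 + b)*(29 + b)) = 2*(-274 + b)*(29 + b))
n(457)/q + d = (-15892 - 490*457 + 2*457²)/(-219588) - 420417 = (-15892 - 223930 + 2*208849)*(-1/219588) - 420417 = (-15892 - 223930 + 417698)*(-1/219588) - 420417 = 177876*(-1/219588) - 420417 = -14823/18299 - 420417 = -7693225506/18299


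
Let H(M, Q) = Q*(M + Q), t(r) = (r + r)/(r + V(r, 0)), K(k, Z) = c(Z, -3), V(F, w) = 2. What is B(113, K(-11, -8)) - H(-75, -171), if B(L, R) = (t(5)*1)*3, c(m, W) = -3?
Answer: -294432/7 ≈ -42062.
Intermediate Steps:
K(k, Z) = -3
t(r) = 2*r/(2 + r) (t(r) = (r + r)/(r + 2) = (2*r)/(2 + r) = 2*r/(2 + r))
B(L, R) = 30/7 (B(L, R) = ((2*5/(2 + 5))*1)*3 = ((2*5/7)*1)*3 = ((2*5*(⅐))*1)*3 = ((10/7)*1)*3 = (10/7)*3 = 30/7)
B(113, K(-11, -8)) - H(-75, -171) = 30/7 - (-171)*(-75 - 171) = 30/7 - (-171)*(-246) = 30/7 - 1*42066 = 30/7 - 42066 = -294432/7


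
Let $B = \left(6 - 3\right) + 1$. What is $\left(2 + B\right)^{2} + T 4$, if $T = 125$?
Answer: $536$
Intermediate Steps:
$B = 4$ ($B = 3 + 1 = 4$)
$\left(2 + B\right)^{2} + T 4 = \left(2 + 4\right)^{2} + 125 \cdot 4 = 6^{2} + 500 = 36 + 500 = 536$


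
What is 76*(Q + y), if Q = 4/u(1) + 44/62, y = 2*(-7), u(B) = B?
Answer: -21888/31 ≈ -706.06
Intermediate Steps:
y = -14
Q = 146/31 (Q = 4/1 + 44/62 = 4*1 + 44*(1/62) = 4 + 22/31 = 146/31 ≈ 4.7097)
76*(Q + y) = 76*(146/31 - 14) = 76*(-288/31) = -21888/31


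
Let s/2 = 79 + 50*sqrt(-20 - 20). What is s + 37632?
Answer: 37790 + 200*I*sqrt(10) ≈ 37790.0 + 632.46*I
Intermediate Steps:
s = 158 + 200*I*sqrt(10) (s = 2*(79 + 50*sqrt(-20 - 20)) = 2*(79 + 50*sqrt(-40)) = 2*(79 + 50*(2*I*sqrt(10))) = 2*(79 + 100*I*sqrt(10)) = 158 + 200*I*sqrt(10) ≈ 158.0 + 632.46*I)
s + 37632 = (158 + 200*I*sqrt(10)) + 37632 = 37790 + 200*I*sqrt(10)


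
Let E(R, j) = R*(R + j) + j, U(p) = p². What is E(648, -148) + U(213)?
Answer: 369221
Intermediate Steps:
E(R, j) = j + R*(R + j)
E(648, -148) + U(213) = (-148 + 648² + 648*(-148)) + 213² = (-148 + 419904 - 95904) + 45369 = 323852 + 45369 = 369221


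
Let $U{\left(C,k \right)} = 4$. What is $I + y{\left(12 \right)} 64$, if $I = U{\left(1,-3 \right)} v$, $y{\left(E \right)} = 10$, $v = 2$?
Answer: $648$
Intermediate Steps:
$I = 8$ ($I = 4 \cdot 2 = 8$)
$I + y{\left(12 \right)} 64 = 8 + 10 \cdot 64 = 8 + 640 = 648$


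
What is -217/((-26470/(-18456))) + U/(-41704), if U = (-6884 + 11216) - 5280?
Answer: -20874678081/137988110 ≈ -151.28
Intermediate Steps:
U = -948 (U = 4332 - 5280 = -948)
-217/((-26470/(-18456))) + U/(-41704) = -217/((-26470/(-18456))) - 948/(-41704) = -217/((-26470*(-1/18456))) - 948*(-1/41704) = -217/13235/9228 + 237/10426 = -217*9228/13235 + 237/10426 = -2002476/13235 + 237/10426 = -20874678081/137988110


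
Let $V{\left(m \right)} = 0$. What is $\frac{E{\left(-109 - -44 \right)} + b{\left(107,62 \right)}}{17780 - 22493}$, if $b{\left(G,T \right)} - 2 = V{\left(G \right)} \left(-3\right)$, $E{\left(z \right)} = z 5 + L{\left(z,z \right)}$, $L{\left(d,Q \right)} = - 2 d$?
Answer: $\frac{193}{4713} \approx 0.040951$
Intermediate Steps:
$E{\left(z \right)} = 3 z$ ($E{\left(z \right)} = z 5 - 2 z = 5 z - 2 z = 3 z$)
$b{\left(G,T \right)} = 2$ ($b{\left(G,T \right)} = 2 + 0 \left(-3\right) = 2 + 0 = 2$)
$\frac{E{\left(-109 - -44 \right)} + b{\left(107,62 \right)}}{17780 - 22493} = \frac{3 \left(-109 - -44\right) + 2}{17780 - 22493} = \frac{3 \left(-109 + 44\right) + 2}{-4713} = \left(3 \left(-65\right) + 2\right) \left(- \frac{1}{4713}\right) = \left(-195 + 2\right) \left(- \frac{1}{4713}\right) = \left(-193\right) \left(- \frac{1}{4713}\right) = \frac{193}{4713}$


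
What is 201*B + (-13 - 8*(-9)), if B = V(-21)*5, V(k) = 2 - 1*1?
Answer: 1064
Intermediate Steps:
V(k) = 1 (V(k) = 2 - 1 = 1)
B = 5 (B = 1*5 = 5)
201*B + (-13 - 8*(-9)) = 201*5 + (-13 - 8*(-9)) = 1005 + (-13 + 72) = 1005 + 59 = 1064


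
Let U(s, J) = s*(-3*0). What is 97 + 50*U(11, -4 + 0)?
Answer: 97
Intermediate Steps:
U(s, J) = 0 (U(s, J) = s*0 = 0)
97 + 50*U(11, -4 + 0) = 97 + 50*0 = 97 + 0 = 97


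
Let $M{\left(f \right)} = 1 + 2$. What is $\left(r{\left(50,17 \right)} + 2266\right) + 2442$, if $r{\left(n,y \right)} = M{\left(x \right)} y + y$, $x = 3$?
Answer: $4776$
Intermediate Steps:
$M{\left(f \right)} = 3$
$r{\left(n,y \right)} = 4 y$ ($r{\left(n,y \right)} = 3 y + y = 4 y$)
$\left(r{\left(50,17 \right)} + 2266\right) + 2442 = \left(4 \cdot 17 + 2266\right) + 2442 = \left(68 + 2266\right) + 2442 = 2334 + 2442 = 4776$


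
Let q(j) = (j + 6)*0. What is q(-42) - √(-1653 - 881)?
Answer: -I*√2534 ≈ -50.339*I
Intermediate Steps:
q(j) = 0 (q(j) = (6 + j)*0 = 0)
q(-42) - √(-1653 - 881) = 0 - √(-1653 - 881) = 0 - √(-2534) = 0 - I*√2534 = -I*√2534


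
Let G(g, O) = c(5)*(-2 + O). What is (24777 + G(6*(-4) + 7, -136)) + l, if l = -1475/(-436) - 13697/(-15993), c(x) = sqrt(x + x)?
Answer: 172798294163/6972948 - 138*sqrt(10) ≈ 24345.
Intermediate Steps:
c(x) = sqrt(2)*sqrt(x) (c(x) = sqrt(2*x) = sqrt(2)*sqrt(x))
l = 29561567/6972948 (l = -1475*(-1/436) - 13697*(-1/15993) = 1475/436 + 13697/15993 = 29561567/6972948 ≈ 4.2395)
G(g, O) = sqrt(10)*(-2 + O) (G(g, O) = (sqrt(2)*sqrt(5))*(-2 + O) = sqrt(10)*(-2 + O))
(24777 + G(6*(-4) + 7, -136)) + l = (24777 + sqrt(10)*(-2 - 136)) + 29561567/6972948 = (24777 + sqrt(10)*(-138)) + 29561567/6972948 = (24777 - 138*sqrt(10)) + 29561567/6972948 = 172798294163/6972948 - 138*sqrt(10)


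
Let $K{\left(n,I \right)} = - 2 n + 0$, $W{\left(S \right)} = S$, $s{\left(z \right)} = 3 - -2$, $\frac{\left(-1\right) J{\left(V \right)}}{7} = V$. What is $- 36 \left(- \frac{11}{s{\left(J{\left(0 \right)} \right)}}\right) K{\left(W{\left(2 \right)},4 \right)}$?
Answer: $- \frac{1584}{5} \approx -316.8$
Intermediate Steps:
$J{\left(V \right)} = - 7 V$
$s{\left(z \right)} = 5$ ($s{\left(z \right)} = 3 + 2 = 5$)
$K{\left(n,I \right)} = - 2 n$
$- 36 \left(- \frac{11}{s{\left(J{\left(0 \right)} \right)}}\right) K{\left(W{\left(2 \right)},4 \right)} = - 36 \left(- \frac{11}{5}\right) \left(\left(-2\right) 2\right) = - 36 \left(\left(-11\right) \frac{1}{5}\right) \left(-4\right) = \left(-36\right) \left(- \frac{11}{5}\right) \left(-4\right) = \frac{396}{5} \left(-4\right) = - \frac{1584}{5}$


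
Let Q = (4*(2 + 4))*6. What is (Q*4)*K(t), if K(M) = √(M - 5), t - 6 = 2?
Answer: 576*√3 ≈ 997.66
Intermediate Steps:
t = 8 (t = 6 + 2 = 8)
Q = 144 (Q = (4*6)*6 = 24*6 = 144)
K(M) = √(-5 + M)
(Q*4)*K(t) = (144*4)*√(-5 + 8) = 576*√3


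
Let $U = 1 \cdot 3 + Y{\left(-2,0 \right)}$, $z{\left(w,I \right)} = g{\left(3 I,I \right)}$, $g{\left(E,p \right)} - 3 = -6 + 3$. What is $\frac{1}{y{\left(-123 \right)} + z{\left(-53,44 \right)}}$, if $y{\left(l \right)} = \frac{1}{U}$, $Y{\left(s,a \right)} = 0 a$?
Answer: $3$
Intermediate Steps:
$Y{\left(s,a \right)} = 0$
$g{\left(E,p \right)} = 0$ ($g{\left(E,p \right)} = 3 + \left(-6 + 3\right) = 3 - 3 = 0$)
$z{\left(w,I \right)} = 0$
$U = 3$ ($U = 1 \cdot 3 + 0 = 3 + 0 = 3$)
$y{\left(l \right)} = \frac{1}{3}$
$\frac{1}{y{\left(-123 \right)} + z{\left(-53,44 \right)}} = \frac{1}{\frac{1}{3} + 0} = \frac{1}{\frac{1}{3}} = 3$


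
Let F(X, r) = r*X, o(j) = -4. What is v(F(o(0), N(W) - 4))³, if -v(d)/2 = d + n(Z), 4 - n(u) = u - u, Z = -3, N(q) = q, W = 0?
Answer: -64000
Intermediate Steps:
n(u) = 4 (n(u) = 4 - (u - u) = 4 - 1*0 = 4 + 0 = 4)
F(X, r) = X*r
v(d) = -8 - 2*d (v(d) = -2*(d + 4) = -2*(4 + d) = -8 - 2*d)
v(F(o(0), N(W) - 4))³ = (-8 - (-8)*(0 - 4))³ = (-8 - (-8)*(-4))³ = (-8 - 2*16)³ = (-8 - 32)³ = (-40)³ = -64000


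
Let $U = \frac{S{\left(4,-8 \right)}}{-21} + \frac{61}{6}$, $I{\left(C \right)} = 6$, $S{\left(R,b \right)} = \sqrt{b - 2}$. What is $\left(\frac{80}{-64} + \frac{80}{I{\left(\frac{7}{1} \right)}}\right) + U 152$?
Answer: $\frac{18689}{12} - \frac{152 i \sqrt{10}}{21} \approx 1557.4 - 22.889 i$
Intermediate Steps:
$S{\left(R,b \right)} = \sqrt{-2 + b}$
$U = \frac{61}{6} - \frac{i \sqrt{10}}{21}$ ($U = \frac{\sqrt{-2 - 8}}{-21} + \frac{61}{6} = \sqrt{-10} \left(- \frac{1}{21}\right) + 61 \cdot \frac{1}{6} = i \sqrt{10} \left(- \frac{1}{21}\right) + \frac{61}{6} = - \frac{i \sqrt{10}}{21} + \frac{61}{6} = \frac{61}{6} - \frac{i \sqrt{10}}{21} \approx 10.167 - 0.15058 i$)
$\left(\frac{80}{-64} + \frac{80}{I{\left(\frac{7}{1} \right)}}\right) + U 152 = \left(\frac{80}{-64} + \frac{80}{6}\right) + \left(\frac{61}{6} - \frac{i \sqrt{10}}{21}\right) 152 = \left(80 \left(- \frac{1}{64}\right) + 80 \cdot \frac{1}{6}\right) + \left(\frac{4636}{3} - \frac{152 i \sqrt{10}}{21}\right) = \left(- \frac{5}{4} + \frac{40}{3}\right) + \left(\frac{4636}{3} - \frac{152 i \sqrt{10}}{21}\right) = \frac{145}{12} + \left(\frac{4636}{3} - \frac{152 i \sqrt{10}}{21}\right) = \frac{18689}{12} - \frac{152 i \sqrt{10}}{21}$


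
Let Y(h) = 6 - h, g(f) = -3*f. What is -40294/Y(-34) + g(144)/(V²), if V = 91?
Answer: -166845947/165620 ≈ -1007.4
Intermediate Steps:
-40294/Y(-34) + g(144)/(V²) = -40294/(6 - 1*(-34)) + (-3*144)/(91²) = -40294/(6 + 34) - 432/8281 = -40294/40 - 432*1/8281 = -40294*1/40 - 432/8281 = -20147/20 - 432/8281 = -166845947/165620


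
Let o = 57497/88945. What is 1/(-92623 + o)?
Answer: -88945/8238295238 ≈ -1.0797e-5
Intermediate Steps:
o = 57497/88945 (o = 57497*(1/88945) = 57497/88945 ≈ 0.64643)
1/(-92623 + o) = 1/(-92623 + 57497/88945) = 1/(-8238295238/88945) = -88945/8238295238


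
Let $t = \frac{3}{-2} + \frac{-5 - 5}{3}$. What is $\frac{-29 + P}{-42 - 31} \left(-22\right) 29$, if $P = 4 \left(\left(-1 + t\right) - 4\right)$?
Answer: $- \frac{130790}{219} \approx -597.21$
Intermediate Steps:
$t = - \frac{29}{6}$ ($t = 3 \left(- \frac{1}{2}\right) - \frac{10}{3} = - \frac{3}{2} - \frac{10}{3} = - \frac{29}{6} \approx -4.8333$)
$P = - \frac{118}{3}$ ($P = 4 \left(\left(-1 - \frac{29}{6}\right) - 4\right) = 4 \left(- \frac{35}{6} - 4\right) = 4 \left(- \frac{59}{6}\right) = - \frac{118}{3} \approx -39.333$)
$\frac{-29 + P}{-42 - 31} \left(-22\right) 29 = \frac{-29 - \frac{118}{3}}{-42 - 31} \left(-22\right) 29 = - \frac{205}{3 \left(-73\right)} \left(-22\right) 29 = \left(- \frac{205}{3}\right) \left(- \frac{1}{73}\right) \left(-22\right) 29 = \frac{205}{219} \left(-22\right) 29 = \left(- \frac{4510}{219}\right) 29 = - \frac{130790}{219}$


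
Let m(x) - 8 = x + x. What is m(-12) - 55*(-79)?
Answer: 4329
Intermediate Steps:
m(x) = 8 + 2*x (m(x) = 8 + (x + x) = 8 + 2*x)
m(-12) - 55*(-79) = (8 + 2*(-12)) - 55*(-79) = (8 - 24) + 4345 = -16 + 4345 = 4329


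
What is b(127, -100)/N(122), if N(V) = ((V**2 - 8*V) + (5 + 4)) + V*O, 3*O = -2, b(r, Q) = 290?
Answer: 870/41507 ≈ 0.020960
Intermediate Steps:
O = -2/3 (O = (1/3)*(-2) = -2/3 ≈ -0.66667)
N(V) = 9 + V**2 - 26*V/3 (N(V) = ((V**2 - 8*V) + (5 + 4)) + V*(-2/3) = ((V**2 - 8*V) + 9) - 2*V/3 = (9 + V**2 - 8*V) - 2*V/3 = 9 + V**2 - 26*V/3)
b(127, -100)/N(122) = 290/(9 + 122**2 - 26/3*122) = 290/(9 + 14884 - 3172/3) = 290/(41507/3) = 290*(3/41507) = 870/41507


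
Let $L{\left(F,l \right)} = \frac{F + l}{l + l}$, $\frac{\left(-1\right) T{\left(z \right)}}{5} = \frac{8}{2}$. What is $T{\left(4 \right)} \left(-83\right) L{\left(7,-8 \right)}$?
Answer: $\frac{415}{4} \approx 103.75$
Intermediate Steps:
$T{\left(z \right)} = -20$ ($T{\left(z \right)} = - 5 \cdot \frac{8}{2} = - 5 \cdot 8 \cdot \frac{1}{2} = \left(-5\right) 4 = -20$)
$L{\left(F,l \right)} = \frac{F + l}{2 l}$
$T{\left(4 \right)} \left(-83\right) L{\left(7,-8 \right)} = \left(-20\right) \left(-83\right) \frac{7 - 8}{2 \left(-8\right)} = 1660 \cdot \frac{1}{2} \left(- \frac{1}{8}\right) \left(-1\right) = 1660 \cdot \frac{1}{16} = \frac{415}{4}$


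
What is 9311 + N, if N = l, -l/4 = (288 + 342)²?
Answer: -1578289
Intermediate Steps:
l = -1587600 (l = -4*(288 + 342)² = -4*630² = -4*396900 = -1587600)
N = -1587600
9311 + N = 9311 - 1587600 = -1578289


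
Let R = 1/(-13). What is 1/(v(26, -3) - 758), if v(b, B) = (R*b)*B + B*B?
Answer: -1/743 ≈ -0.0013459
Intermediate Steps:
R = -1/13 ≈ -0.076923
v(b, B) = B² - B*b/13 (v(b, B) = (-b/13)*B + B*B = -B*b/13 + B² = B² - B*b/13)
1/(v(26, -3) - 758) = 1/((1/13)*(-3)*(-1*26 + 13*(-3)) - 758) = 1/((1/13)*(-3)*(-26 - 39) - 758) = 1/((1/13)*(-3)*(-65) - 758) = 1/(15 - 758) = 1/(-743) = -1/743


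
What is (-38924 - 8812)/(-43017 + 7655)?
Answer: 23868/17681 ≈ 1.3499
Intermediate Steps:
(-38924 - 8812)/(-43017 + 7655) = -47736/(-35362) = -47736*(-1/35362) = 23868/17681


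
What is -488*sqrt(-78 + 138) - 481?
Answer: -481 - 976*sqrt(15) ≈ -4261.0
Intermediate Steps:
-488*sqrt(-78 + 138) - 481 = -976*sqrt(15) - 481 = -481 - 976*sqrt(15)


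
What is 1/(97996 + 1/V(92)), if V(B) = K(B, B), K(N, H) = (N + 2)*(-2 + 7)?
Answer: 470/46058121 ≈ 1.0205e-5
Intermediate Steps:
K(N, H) = 10 + 5*N (K(N, H) = (2 + N)*5 = 10 + 5*N)
V(B) = 10 + 5*B
1/(97996 + 1/V(92)) = 1/(97996 + 1/(10 + 5*92)) = 1/(97996 + 1/(10 + 460)) = 1/(97996 + 1/470) = 1/(46058121/470) = 470/46058121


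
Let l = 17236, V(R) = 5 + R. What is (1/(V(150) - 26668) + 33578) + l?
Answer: 1347231581/26513 ≈ 50814.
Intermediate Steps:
(1/(V(150) - 26668) + 33578) + l = (1/((5 + 150) - 26668) + 33578) + 17236 = (1/(155 - 26668) + 33578) + 17236 = (1/(-26513) + 33578) + 17236 = (-1/26513 + 33578) + 17236 = 890253513/26513 + 17236 = 1347231581/26513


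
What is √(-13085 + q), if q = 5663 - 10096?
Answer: I*√17518 ≈ 132.36*I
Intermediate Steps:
q = -4433
√(-13085 + q) = √(-13085 - 4433) = √(-17518) = I*√17518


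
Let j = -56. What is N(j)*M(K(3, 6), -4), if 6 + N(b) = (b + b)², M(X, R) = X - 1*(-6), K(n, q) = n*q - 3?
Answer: 263298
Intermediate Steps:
K(n, q) = -3 + n*q
M(X, R) = 6 + X (M(X, R) = X + 6 = 6 + X)
N(b) = -6 + 4*b² (N(b) = -6 + (b + b)² = -6 + (2*b)² = -6 + 4*b²)
N(j)*M(K(3, 6), -4) = (-6 + 4*(-56)²)*(6 + (-3 + 3*6)) = (-6 + 4*3136)*(6 + (-3 + 18)) = (-6 + 12544)*(6 + 15) = 12538*21 = 263298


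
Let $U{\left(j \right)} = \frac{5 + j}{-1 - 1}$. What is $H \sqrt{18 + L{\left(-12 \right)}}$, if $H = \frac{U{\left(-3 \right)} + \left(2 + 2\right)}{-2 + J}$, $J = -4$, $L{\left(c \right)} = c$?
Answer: $- \frac{\sqrt{6}}{2} \approx -1.2247$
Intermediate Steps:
$U{\left(j \right)} = - \frac{5}{2} - \frac{j}{2}$ ($U{\left(j \right)} = \frac{5 + j}{-2} = \left(5 + j\right) \left(- \frac{1}{2}\right) = - \frac{5}{2} - \frac{j}{2}$)
$H = - \frac{1}{2}$ ($H = \frac{\left(- \frac{5}{2} - - \frac{3}{2}\right) + \left(2 + 2\right)}{-2 - 4} = \frac{\left(- \frac{5}{2} + \frac{3}{2}\right) + 4}{-6} = \left(-1 + 4\right) \left(- \frac{1}{6}\right) = 3 \left(- \frac{1}{6}\right) = - \frac{1}{2} \approx -0.5$)
$H \sqrt{18 + L{\left(-12 \right)}} = - \frac{\sqrt{18 - 12}}{2} = - \frac{\sqrt{6}}{2}$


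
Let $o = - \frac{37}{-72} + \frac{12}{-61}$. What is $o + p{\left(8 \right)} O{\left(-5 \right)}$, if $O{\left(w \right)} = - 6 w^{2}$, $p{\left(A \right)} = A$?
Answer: $- \frac{5269007}{4392} \approx -1199.7$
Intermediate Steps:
$o = \frac{1393}{4392}$ ($o = \left(-37\right) \left(- \frac{1}{72}\right) + 12 \left(- \frac{1}{61}\right) = \frac{37}{72} - \frac{12}{61} = \frac{1393}{4392} \approx 0.31717$)
$o + p{\left(8 \right)} O{\left(-5 \right)} = \frac{1393}{4392} + 8 \left(- 6 \left(-5\right)^{2}\right) = \frac{1393}{4392} + 8 \left(\left(-6\right) 25\right) = \frac{1393}{4392} + 8 \left(-150\right) = \frac{1393}{4392} - 1200 = - \frac{5269007}{4392}$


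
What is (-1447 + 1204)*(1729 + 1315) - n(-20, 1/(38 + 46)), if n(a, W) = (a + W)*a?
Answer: -15541927/21 ≈ -7.4009e+5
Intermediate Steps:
n(a, W) = a*(W + a) (n(a, W) = (W + a)*a = a*(W + a))
(-1447 + 1204)*(1729 + 1315) - n(-20, 1/(38 + 46)) = (-1447 + 1204)*(1729 + 1315) - (-20)*(1/(38 + 46) - 20) = -243*3044 - (-20)*(1/84 - 20) = -739692 - (-20)*(1/84 - 20) = -739692 - (-20)*(-1679)/84 = -739692 - 1*8395/21 = -739692 - 8395/21 = -15541927/21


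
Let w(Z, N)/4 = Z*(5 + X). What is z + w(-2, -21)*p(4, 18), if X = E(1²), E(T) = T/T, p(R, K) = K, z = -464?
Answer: -1328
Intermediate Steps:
E(T) = 1
X = 1
w(Z, N) = 24*Z (w(Z, N) = 4*(Z*(5 + 1)) = 4*(Z*6) = 4*(6*Z) = 24*Z)
z + w(-2, -21)*p(4, 18) = -464 + (24*(-2))*18 = -464 - 48*18 = -464 - 864 = -1328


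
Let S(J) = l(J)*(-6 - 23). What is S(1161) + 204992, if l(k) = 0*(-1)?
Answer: 204992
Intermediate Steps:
l(k) = 0
S(J) = 0 (S(J) = 0*(-6 - 23) = 0*(-29) = 0)
S(1161) + 204992 = 0 + 204992 = 204992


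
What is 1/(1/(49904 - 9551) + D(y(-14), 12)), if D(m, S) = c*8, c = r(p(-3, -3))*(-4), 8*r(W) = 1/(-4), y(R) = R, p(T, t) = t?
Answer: 40353/40354 ≈ 0.99998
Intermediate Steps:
r(W) = -1/32 (r(W) = (⅛)/(-4) = (⅛)*(-¼) = -1/32)
c = ⅛ (c = -1/32*(-4) = ⅛ ≈ 0.12500)
D(m, S) = 1 (D(m, S) = (⅛)*8 = 1)
1/(1/(49904 - 9551) + D(y(-14), 12)) = 1/(1/(49904 - 9551) + 1) = 1/(1/40353 + 1) = 1/(40354/40353) = 40353/40354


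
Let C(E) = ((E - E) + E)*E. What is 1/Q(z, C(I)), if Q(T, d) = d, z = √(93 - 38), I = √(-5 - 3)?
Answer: -⅛ ≈ -0.12500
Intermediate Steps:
I = 2*I*√2 (I = √(-8) = 2*I*√2 ≈ 2.8284*I)
C(E) = E² (C(E) = (0 + E)*E = E*E = E²)
z = √55 ≈ 7.4162
1/Q(z, C(I)) = 1/((2*I*√2)²) = 1/(-8) = -⅛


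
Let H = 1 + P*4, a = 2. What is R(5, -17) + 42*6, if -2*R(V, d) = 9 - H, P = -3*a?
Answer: 236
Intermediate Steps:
P = -6 (P = -3*2 = -6)
H = -23 (H = 1 - 6*4 = 1 - 24 = -23)
R(V, d) = -16 (R(V, d) = -(9 - 1*(-23))/2 = -(9 + 23)/2 = -½*32 = -16)
R(5, -17) + 42*6 = -16 + 42*6 = -16 + 252 = 236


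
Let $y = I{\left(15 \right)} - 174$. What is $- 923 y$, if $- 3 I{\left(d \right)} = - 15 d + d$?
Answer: $95992$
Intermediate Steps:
$I{\left(d \right)} = \frac{14 d}{3}$ ($I{\left(d \right)} = - \frac{- 15 d + d}{3} = - \frac{\left(-14\right) d}{3} = \frac{14 d}{3}$)
$y = -104$ ($y = \frac{14}{3} \cdot 15 - 174 = 70 - 174 = -104$)
$- 923 y = \left(-923\right) \left(-104\right) = 95992$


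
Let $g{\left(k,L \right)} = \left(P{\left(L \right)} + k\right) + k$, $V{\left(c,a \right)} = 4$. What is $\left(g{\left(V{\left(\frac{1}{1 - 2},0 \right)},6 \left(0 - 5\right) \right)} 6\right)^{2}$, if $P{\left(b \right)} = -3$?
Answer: $900$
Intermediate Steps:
$g{\left(k,L \right)} = -3 + 2 k$ ($g{\left(k,L \right)} = \left(-3 + k\right) + k = -3 + 2 k$)
$\left(g{\left(V{\left(\frac{1}{1 - 2},0 \right)},6 \left(0 - 5\right) \right)} 6\right)^{2} = \left(\left(-3 + 2 \cdot 4\right) 6\right)^{2} = \left(\left(-3 + 8\right) 6\right)^{2} = \left(5 \cdot 6\right)^{2} = 30^{2} = 900$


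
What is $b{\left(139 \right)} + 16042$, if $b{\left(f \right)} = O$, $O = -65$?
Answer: $15977$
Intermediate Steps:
$b{\left(f \right)} = -65$
$b{\left(139 \right)} + 16042 = -65 + 16042 = 15977$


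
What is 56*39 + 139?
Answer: 2323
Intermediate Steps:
56*39 + 139 = 2184 + 139 = 2323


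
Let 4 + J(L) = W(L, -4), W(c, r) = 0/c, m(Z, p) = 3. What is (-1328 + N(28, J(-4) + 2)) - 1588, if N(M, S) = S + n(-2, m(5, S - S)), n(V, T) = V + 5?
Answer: -2915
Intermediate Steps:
W(c, r) = 0
n(V, T) = 5 + V
J(L) = -4 (J(L) = -4 + 0 = -4)
N(M, S) = 3 + S (N(M, S) = S + (5 - 2) = S + 3 = 3 + S)
(-1328 + N(28, J(-4) + 2)) - 1588 = (-1328 + (3 + (-4 + 2))) - 1588 = (-1328 + (3 - 2)) - 1588 = (-1328 + 1) - 1588 = -1327 - 1588 = -2915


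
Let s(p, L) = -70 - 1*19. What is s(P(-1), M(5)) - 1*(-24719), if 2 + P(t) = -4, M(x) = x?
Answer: 24630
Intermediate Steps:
P(t) = -6 (P(t) = -2 - 4 = -6)
s(p, L) = -89 (s(p, L) = -70 - 19 = -89)
s(P(-1), M(5)) - 1*(-24719) = -89 - 1*(-24719) = -89 + 24719 = 24630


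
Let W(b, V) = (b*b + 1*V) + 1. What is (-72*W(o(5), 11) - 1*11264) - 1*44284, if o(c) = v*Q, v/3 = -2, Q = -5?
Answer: -121212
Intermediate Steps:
v = -6 (v = 3*(-2) = -6)
o(c) = 30 (o(c) = -6*(-5) = 30)
W(b, V) = 1 + V + b² (W(b, V) = (b² + V) + 1 = (V + b²) + 1 = 1 + V + b²)
(-72*W(o(5), 11) - 1*11264) - 1*44284 = (-72*(1 + 11 + 30²) - 1*11264) - 1*44284 = (-72*(1 + 11 + 900) - 11264) - 44284 = (-72*912 - 11264) - 44284 = (-65664 - 11264) - 44284 = -76928 - 44284 = -121212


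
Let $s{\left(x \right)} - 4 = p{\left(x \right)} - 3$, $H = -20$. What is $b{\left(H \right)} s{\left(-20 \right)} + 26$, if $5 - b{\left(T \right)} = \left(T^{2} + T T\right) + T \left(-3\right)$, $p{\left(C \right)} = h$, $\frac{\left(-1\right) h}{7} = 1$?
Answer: $5156$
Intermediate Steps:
$h = -7$ ($h = \left(-7\right) 1 = -7$)
$p{\left(C \right)} = -7$
$b{\left(T \right)} = 5 - 2 T^{2} + 3 T$ ($b{\left(T \right)} = 5 - \left(\left(T^{2} + T T\right) + T \left(-3\right)\right) = 5 - \left(\left(T^{2} + T^{2}\right) - 3 T\right) = 5 - \left(2 T^{2} - 3 T\right) = 5 - \left(- 3 T + 2 T^{2}\right) = 5 - 2 T^{2} + 3 T$)
$s{\left(x \right)} = -6$ ($s{\left(x \right)} = 4 - 10 = -6$)
$b{\left(H \right)} s{\left(-20 \right)} + 26 = \left(5 - 2 \left(-20\right)^{2} + 3 \left(-20\right)\right) \left(-6\right) + 26 = \left(5 - 800 - 60\right) \left(-6\right) + 26 = \left(-855\right) \left(-6\right) + 26 = 5130 + 26 = 5156$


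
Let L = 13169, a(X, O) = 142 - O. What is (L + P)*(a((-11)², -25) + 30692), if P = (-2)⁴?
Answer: 406875915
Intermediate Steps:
P = 16
(L + P)*(a((-11)², -25) + 30692) = (13169 + 16)*((142 - 1*(-25)) + 30692) = 13185*((142 + 25) + 30692) = 13185*(167 + 30692) = 13185*30859 = 406875915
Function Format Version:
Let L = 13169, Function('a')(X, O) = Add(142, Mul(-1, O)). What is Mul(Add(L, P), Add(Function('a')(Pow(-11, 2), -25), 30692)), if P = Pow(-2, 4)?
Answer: 406875915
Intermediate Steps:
P = 16
Mul(Add(L, P), Add(Function('a')(Pow(-11, 2), -25), 30692)) = Mul(Add(13169, 16), Add(Add(142, Mul(-1, -25)), 30692)) = Mul(13185, Add(Add(142, 25), 30692)) = Mul(13185, Add(167, 30692)) = Mul(13185, 30859) = 406875915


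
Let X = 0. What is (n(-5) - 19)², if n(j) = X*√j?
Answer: 361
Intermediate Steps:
n(j) = 0 (n(j) = 0*√j = 0)
(n(-5) - 19)² = (0 - 19)² = (-19)² = 361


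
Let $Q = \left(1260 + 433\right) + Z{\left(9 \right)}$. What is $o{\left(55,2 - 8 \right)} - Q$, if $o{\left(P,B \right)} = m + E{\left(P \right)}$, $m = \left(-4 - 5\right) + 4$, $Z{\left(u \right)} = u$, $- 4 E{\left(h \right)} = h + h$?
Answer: $- \frac{3469}{2} \approx -1734.5$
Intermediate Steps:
$E{\left(h \right)} = - \frac{h}{2}$ ($E{\left(h \right)} = - \frac{h + h}{4} = - \frac{2 h}{4} = - \frac{h}{2}$)
$m = -5$ ($m = -9 + 4 = -5$)
$Q = 1702$ ($Q = \left(1260 + 433\right) + 9 = 1693 + 9 = 1702$)
$o{\left(P,B \right)} = -5 - \frac{P}{2}$
$o{\left(55,2 - 8 \right)} - Q = \left(-5 - \frac{55}{2}\right) - 1702 = - \frac{65}{2} - 1702 = - \frac{3469}{2}$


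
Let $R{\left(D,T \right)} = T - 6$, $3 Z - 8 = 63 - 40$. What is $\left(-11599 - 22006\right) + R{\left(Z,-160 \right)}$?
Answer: $-33771$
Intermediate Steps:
$Z = \frac{31}{3}$ ($Z = \frac{8}{3} + \frac{63 - 40}{3} = \frac{8}{3} + \frac{1}{3} \cdot 23 = \frac{8}{3} + \frac{23}{3} = \frac{31}{3} \approx 10.333$)
$R{\left(D,T \right)} = -6 + T$
$\left(-11599 - 22006\right) + R{\left(Z,-160 \right)} = \left(-11599 - 22006\right) - 166 = -33605 - 166 = -33771$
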